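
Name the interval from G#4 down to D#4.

Descending from G#4 to D#4 is the same interval as ascending D#4 to G#4.
D to G spans four letter names (D-E-F-G) — that makes it a fourth of some quality.
The perfect fourth spans 5 semitones, and D#4 to G#4 is exactly 5 semitones — so this is a perfect fourth.

P4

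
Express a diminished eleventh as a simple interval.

Each octave removed subtracts seven from the number: 11 − 7 = 4.
Quality carries through unchanged, so the simple form is a diminished fourth.

d4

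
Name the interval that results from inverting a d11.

augmented fifth

First reduce the compound diminished eleventh to its simple form, a diminished fourth.
Inverted interval numbers add to nine, so a fourth pairs with a fifth (4 + 5 = 9).
And diminished becomes augmented under inversion, so we get an augmented fifth.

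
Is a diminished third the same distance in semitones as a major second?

Yes

A diminished third spans 2 semitones, and a major second also spans 2 semitones — they're enharmonic.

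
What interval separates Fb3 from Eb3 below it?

m2

Descending from Fb3 to Eb3 is the same interval as ascending Eb3 to Fb3.
E to F spans two letter names (E-F): a second.
At 1 semitone, Eb3→Fb3 falls one short of a major second: minor.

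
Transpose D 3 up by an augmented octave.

D sharp 4

For an octave the letter name doesn't change: still D, an octave up.
An augmented octave spans 13 semitones, so from D3 the target pitch is D#4.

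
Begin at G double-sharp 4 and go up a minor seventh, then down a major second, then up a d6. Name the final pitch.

C 6

G##4 up a minor seventh → F##5 (10 semitones).
F##5 down a major second → E#5 (2 semitones).
A diminished sixth up from E#5 is C6.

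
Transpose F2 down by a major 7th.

Gb1

The seventh takes the letter from F down to G.
A major seventh spans 11 semitones, so from F2 the target pitch is Gb1.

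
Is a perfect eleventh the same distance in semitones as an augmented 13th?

A perfect eleventh is 17 semitones but an augmented thirteenth is 22 semitones — different sizes.

No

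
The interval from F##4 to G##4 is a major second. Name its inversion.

minor 7th

Interval numbers invert to sum to nine: 2 + 7 = 9, so a second inverts to a seventh.
Quality inverts too: major becomes minor. That makes the inversion a minor seventh.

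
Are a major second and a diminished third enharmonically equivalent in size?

A major second spans 2 semitones, and a diminished third also spans 2 semitones — they're enharmonic.

Yes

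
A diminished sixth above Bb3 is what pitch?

Gbb4

The sixth takes the letter from B up to G.
A diminished sixth is 7 semitones; 7 semitones up from Bb3 gives Gbb4.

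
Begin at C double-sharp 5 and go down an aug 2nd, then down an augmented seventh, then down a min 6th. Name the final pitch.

E flat 3

C##5 down an augmented second → B4 (3 semitones).
B4 down an augmented seventh → Cb4 (12 semitones).
Cb4 down a minor sixth → Eb3 (8 semitones).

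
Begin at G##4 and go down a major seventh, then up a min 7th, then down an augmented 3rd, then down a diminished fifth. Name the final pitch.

A3

G##4 down a major seventh → A#3 (11 semitones).
A#3 up a minor seventh → G#4 (10 semitones).
G#4 down an augmented third → Eb4 (5 semitones).
A diminished fifth down from Eb4 is A3.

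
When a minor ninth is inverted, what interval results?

major seventh

First reduce the compound minor ninth to its simple form, a minor second.
The rule of nine gives the new number: 9 − 2 = 7, so a second becomes a seventh.
And minor becomes major under inversion, so we get a major seventh.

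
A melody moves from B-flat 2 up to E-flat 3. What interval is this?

perfect fourth

B to E spans four letter names (B-C-D-E), so the interval is some kind of fourth.
The perfect fourth spans 5 semitones, and Bb2 to Eb3 is exactly 5 semitones — so this is a perfect fourth.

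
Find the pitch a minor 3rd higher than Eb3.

Three letter names up from E: G.
Moving 3 semitones up from Eb3 (the size of a minor third) reaches Gb3.

Gb3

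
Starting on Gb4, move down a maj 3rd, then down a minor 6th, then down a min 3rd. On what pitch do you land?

Eb3

A major third down from Gb4 is Ebb4.
Down a minor sixth from Ebb4: Gb3 (8 semitones down).
Gb3 down a minor third → Eb3 (3 semitones).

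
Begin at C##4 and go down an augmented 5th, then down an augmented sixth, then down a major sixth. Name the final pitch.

Cb2

Down an augmented fifth from C##4: F#3 (8 semitones down).
F#3 down an augmented sixth → Ab2 (10 semitones).
A major sixth down from Ab2 is Cb2.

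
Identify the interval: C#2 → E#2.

major third

C to E spans three letter names (C-D-E), so the interval is some kind of third.
The major third spans 4 semitones, and C#2 to E#2 is exactly 4 semitones — so this is a major third.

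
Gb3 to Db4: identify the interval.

P5

G to D spans five letter names (G-A-B-C-D) — that makes it a fifth of some quality.
Counting semitones, Gb3→Db4 is 7, which is the perfect fifth.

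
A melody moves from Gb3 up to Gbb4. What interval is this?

G to G is the same letter name, plus an octave, so the interval is some kind of octave.
Gb3 to Gbb4 spans 11 semitones — one semitone narrower than the perfect octave (12) — giving a diminished octave.

d8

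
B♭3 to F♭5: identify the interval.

diminished 12th

B to F spans five letter names (B-C-D-E-F), plus an octave: a twelfth.
Bb3 to Fb5 spans 18 semitones — one semitone narrower than the perfect twelfth (19) — giving a diminished twelfth.
(Equivalently, a compound diminished fifth: a diminished fifth plus an octave.)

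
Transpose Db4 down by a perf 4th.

Ab3

Counting four letter names down from D lands on A.
A perfect fourth spans 5 semitones, so from Db4 the target pitch is Ab3.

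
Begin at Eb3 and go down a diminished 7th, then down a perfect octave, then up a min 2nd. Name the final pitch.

A diminished seventh down from Eb3 is F#2.
F#2 down a perfect octave → F#1 (12 semitones).
A minor second up from F#1 is G1.

G1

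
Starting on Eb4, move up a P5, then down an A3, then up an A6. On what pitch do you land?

Eb5

Up a perfect fifth from Eb4: Bb4 (7 semitones up).
Down an augmented third from Bb4: Gbb4 (5 semitones down).
Gbb4 up an augmented sixth → Eb5 (10 semitones).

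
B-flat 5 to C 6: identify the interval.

major 2nd

B to C spans two letter names (B-C), so the interval is some kind of second.
Bb5 to C6 is 2 semitones, matching the major second exactly, so the quality is major.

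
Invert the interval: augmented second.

The rule of nine gives the new number: 9 − 2 = 7, so a second becomes a seventh.
The quality also flips — augmented becomes diminished — giving a diminished seventh.

diminished seventh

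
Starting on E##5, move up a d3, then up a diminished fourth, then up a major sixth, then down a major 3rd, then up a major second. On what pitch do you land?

G6

A diminished third up from E##5 is G#5.
G#5 up a diminished fourth → C6 (4 semitones).
C6 up a major sixth → A6 (9 semitones).
Down a major third from A6: F6 (4 semitones down).
A major second up from F6 is G6.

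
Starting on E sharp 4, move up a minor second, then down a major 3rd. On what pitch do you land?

D 4

Up a minor second from E#4: F#4 (1 semitone up).
A major third down from F#4 is D4.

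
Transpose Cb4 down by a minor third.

Ab3

Counting three letter names down from C lands on A.
A minor third spans 3 semitones, so from Cb4 the target pitch is Ab3.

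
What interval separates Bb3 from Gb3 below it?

Descending from Bb3 to Gb3 is the same interval as ascending Gb3 to Bb3.
G to B spans three letter names (G-A-B): a third.
The major third spans 4 semitones, and Gb3 to Bb3 is exactly 4 semitones — so this is a major third.

M3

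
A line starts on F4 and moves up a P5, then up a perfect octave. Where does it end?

Up a perfect fifth from F4: C5 (7 semitones up).
A perfect octave up from C5 is C6.

C6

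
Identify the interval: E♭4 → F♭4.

E to F spans two letter names (E-F), so the interval is some kind of second.
Eb4 to Fb4 is 1 semitone, a half step short of the major second (2), so this is minor.

minor 2nd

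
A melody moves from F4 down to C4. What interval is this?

perfect fourth

Descending from F4 to C4 is the same interval as ascending C4 to F4.
C to F spans four letter names (C-D-E-F) — that makes it a fourth of some quality.
C4 to F4 is 5 semitones, matching the perfect fourth exactly, so the quality is perfect.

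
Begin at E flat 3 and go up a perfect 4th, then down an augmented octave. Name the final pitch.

A double-flat 2

Up a perfect fourth from Eb3: Ab3 (5 semitones up).
An augmented octave down from Ab3 is Abb2.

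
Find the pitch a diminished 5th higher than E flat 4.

Counting five letter names up from E lands on B.
A diminished fifth spans 6 semitones, so from Eb4 the target pitch is Bbb4.

B double-flat 4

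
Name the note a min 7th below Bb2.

Counting seven letter names down from B lands on C.
Moving 10 semitones down from Bb2 (the size of a minor seventh) reaches C2.

C2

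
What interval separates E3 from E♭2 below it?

Descending from E3 to Eb2 is the same interval as ascending Eb2 to E3.
E to E is the same letter name, plus an octave: an octave.
Eb2 to E3 spans 13 semitones — one semitone wider than the perfect octave (12) — giving an augmented octave.

augmented octave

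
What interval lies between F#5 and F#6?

F to F is the same letter name, plus an octave: an octave.
F#5 to F#6 is 12 semitones, matching the perfect octave exactly, so the quality is perfect.

perfect octave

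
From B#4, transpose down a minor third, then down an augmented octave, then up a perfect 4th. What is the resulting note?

C#4

Down a minor third from B#4: G##4 (3 semitones down).
Down an augmented octave from G##4: G#3 (13 semitones down).
Up a perfect fourth from G#3: C#4 (5 semitones up).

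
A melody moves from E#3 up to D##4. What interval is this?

major seventh

E to D spans seven letter names (E-F-G-A-B-C-D): a seventh.
The major seventh spans 11 semitones, and E#3 to D##4 is exactly 11 semitones — so this is a major seventh.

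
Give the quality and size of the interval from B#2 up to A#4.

minor 14th

B to A spans seven letter names (B-C-D-E-F-G-A), plus an octave: a fourteenth.
B#2 to A#4 is 22 semitones, a half step short of the major fourteenth (23), so this is minor.
(Equivalently, a compound minor seventh: a minor seventh plus an octave.)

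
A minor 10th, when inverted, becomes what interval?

major 6th

First reduce the compound minor tenth to its simple form, a minor third.
The rule of nine gives the new number: 9 − 3 = 6, so a third becomes a sixth.
Quality inverts too: minor becomes major. That makes the inversion a major sixth.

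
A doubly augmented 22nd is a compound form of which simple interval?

Each octave removed subtracts seven from the number: 22 − 14 = 8.
That makes a doubly augmented twenty-second a compound doubly augmented octave — 2 octaves plus a doubly augmented octave.

AA8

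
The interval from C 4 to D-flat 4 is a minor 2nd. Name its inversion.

M7

Inverted interval numbers add to nine, so a second pairs with a seventh (2 + 7 = 9).
The quality also flips — minor becomes major — giving a major seventh.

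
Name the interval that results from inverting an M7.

m2

Interval numbers invert to sum to nine: 7 + 2 = 9, so a seventh inverts to a second.
The quality also flips — major becomes minor — giving a minor second.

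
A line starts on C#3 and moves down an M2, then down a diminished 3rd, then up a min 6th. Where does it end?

E#3

Down a major second from C#3: B2 (2 semitones down).
Down a diminished third from B2: G##2 (2 semitones down).
A minor sixth up from G##2 is E#3.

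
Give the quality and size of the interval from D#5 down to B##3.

Descending from D#5 to B##3 is the same interval as ascending B##3 to D#5.
B to D spans three letter names (B-C-D), plus an octave: a tenth.
The major tenth is 16 semitones; here we have 14, two semitones narrower: diminished.
(Equivalently, a compound diminished third: a diminished third plus an octave.)

diminished tenth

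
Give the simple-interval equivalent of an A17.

Take out 2 octaves (14 from the number): 17 − 14 = 3.
Quality carries through unchanged, so the simple form is an augmented third.

A3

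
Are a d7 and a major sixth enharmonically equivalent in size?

A diminished seventh spans 9 semitones, and a major sixth also spans 9 semitones — they're enharmonic.

Yes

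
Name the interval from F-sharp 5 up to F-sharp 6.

F to F is the same letter name, plus an octave, so the interval is some kind of octave.
Counting semitones, F#5→F#6 is 12, which is the perfect octave.

perfect octave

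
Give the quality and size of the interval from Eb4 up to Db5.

minor 7th

E to D spans seven letter names (E-F-G-A-B-C-D) — that makes it a seventh of some quality.
At 10 semitones, Eb4→Db5 falls one short of a major seventh: minor.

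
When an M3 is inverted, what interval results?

m6

Interval numbers invert to sum to nine: 3 + 6 = 9, so a third inverts to a sixth.
The quality also flips — major becomes minor — giving a minor sixth.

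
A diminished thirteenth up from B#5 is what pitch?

G7

The thirteenth's letter: B up six letter names plus an octave → G.
A diminished thirteenth spans 19 semitones, so from B#5 the target pitch is G7.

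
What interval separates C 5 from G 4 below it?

perfect fourth

Descending from C5 to G4 is the same interval as ascending G4 to C5.
G to C spans four letter names (G-A-B-C): a fourth.
G4 to C5 is 5 semitones, matching the perfect fourth exactly, so the quality is perfect.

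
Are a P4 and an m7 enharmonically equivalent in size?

No

5 semitones (perfect fourth) vs 10 semitones (minor seventh): not equal.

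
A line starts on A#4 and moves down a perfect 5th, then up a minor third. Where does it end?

F#4

Down a perfect fifth from A#4: D#4 (7 semitones down).
Up a minor third from D#4: F#4 (3 semitones up).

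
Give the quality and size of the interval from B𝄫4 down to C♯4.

doubly diminished seventh

Descending from Bbb4 to C#4 is the same interval as ascending C#4 to Bbb4.
C to B spans seven letter names (C-D-E-F-G-A-B) — that makes it a seventh of some quality.
The major seventh is 11 semitones; here we have 8, three semitones narrower: doubly diminished.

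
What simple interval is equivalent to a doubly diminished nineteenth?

Each octave removed subtracts seven from the number: 19 − 14 = 5.
Quality carries through unchanged, so the simple form is a doubly diminished fifth.

doubly diminished fifth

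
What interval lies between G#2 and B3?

minor tenth

G to B spans three letter names (G-A-B), plus an octave, so the interval is some kind of tenth.
At 15 semitones, G#2→B3 falls one short of a major tenth: minor.
(Equivalently, a compound minor third: a minor third plus an octave.)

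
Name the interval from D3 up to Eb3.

D to E spans two letter names (D-E) — that makes it a second of some quality.
A major second would be 2 semitones, but D3 to Eb3 is 1 — one semitone narrower, making it a minor second.

minor second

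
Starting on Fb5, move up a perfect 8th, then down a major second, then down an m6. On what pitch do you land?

Fb5 up a perfect octave → Fb6 (12 semitones).
Down a major second from Fb6: Ebb6 (2 semitones down).
Ebb6 down a minor sixth → Gb5 (8 semitones).

Gb5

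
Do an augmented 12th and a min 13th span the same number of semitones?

Both span 20 semitones: an augmented twelfth and a minor thirteenth are the same chromatic distance.

Yes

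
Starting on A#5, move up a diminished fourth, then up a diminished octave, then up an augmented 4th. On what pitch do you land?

G7

A diminished fourth up from A#5 is D6.
A diminished octave up from D6 is Db7.
An augmented fourth up from Db7 is G7.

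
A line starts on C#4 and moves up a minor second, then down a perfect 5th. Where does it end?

Up a minor second from C#4: D4 (1 semitone up).
A perfect fifth down from D4 is G3.

G3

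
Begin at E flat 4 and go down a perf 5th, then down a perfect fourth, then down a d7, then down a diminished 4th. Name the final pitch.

Eb4 down a perfect fifth → Ab3 (7 semitones).
Ab3 down a perfect fourth → Eb3 (5 semitones).
Eb3 down a diminished seventh → F#2 (9 semitones).
Down a diminished fourth from F#2: C##2 (4 semitones down).

C double-sharp 2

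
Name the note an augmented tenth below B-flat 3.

Counting three letter names plus an octave down from B lands on G.
Moving 17 semitones down from Bb3 (the size of an augmented tenth) reaches Gbb2.

G-double-flat 2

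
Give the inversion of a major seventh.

m2

Inverted interval numbers add to nine, so a seventh pairs with a second (7 + 2 = 9).
And major becomes minor under inversion, so we get a minor second.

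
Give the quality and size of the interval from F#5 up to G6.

minor 9th

F to G spans two letter names (F-G), plus an octave — that makes it a ninth of some quality.
At 13 semitones, F#5→G6 falls one short of a major ninth: minor.
(Equivalently, a compound minor second: a minor second plus an octave.)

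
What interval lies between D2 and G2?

D to G spans four letter names (D-E-F-G) — that makes it a fourth of some quality.
Counting semitones, D2→G2 is 5, which is the perfect fourth.

perfect 4th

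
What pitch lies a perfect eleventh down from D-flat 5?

A-flat 3

The eleventh's letter: D down four letter names plus an octave → A.
A perfect eleventh is 17 semitones; 17 semitones down from Db5 gives Ab3.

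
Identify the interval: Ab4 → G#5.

augmented seventh

A to G spans seven letter names (A-B-C-D-E-F-G) — that makes it a seventh of some quality.
A major seventh would be 11 semitones; Ab4 to G#5 is 12, one semitone wider, so the interval is augmented.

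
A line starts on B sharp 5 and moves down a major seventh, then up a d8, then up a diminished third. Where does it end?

Down a major seventh from B#5: C#5 (11 semitones down).
C#5 up a diminished octave → C6 (11 semitones).
A diminished third up from C6 is Ebb6.

E double-flat 6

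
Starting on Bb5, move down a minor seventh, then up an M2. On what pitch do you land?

D5

Bb5 down a minor seventh → C5 (10 semitones).
Up a major second from C5: D5 (2 semitones up).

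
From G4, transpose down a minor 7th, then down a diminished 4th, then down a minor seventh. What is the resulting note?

F##2

G4 down a minor seventh → A3 (10 semitones).
A3 down a diminished fourth → E#3 (4 semitones).
E#3 down a minor seventh → F##2 (10 semitones).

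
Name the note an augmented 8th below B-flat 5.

B-double-flat 4

For an octave the letter name doesn't change: still B, an octave down.
An augmented octave is 13 semitones; 13 semitones down from Bb5 gives Bbb4.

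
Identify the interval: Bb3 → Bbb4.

B to B is the same letter name, plus an octave, so the interval is some kind of octave.
A perfect octave would be 12 semitones; Bb3 to Bbb4 is 11, one semitone narrower, so the interval is diminished.

diminished 8th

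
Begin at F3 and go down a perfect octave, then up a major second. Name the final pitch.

G2

A perfect octave down from F3 is F2.
F2 up a major second → G2 (2 semitones).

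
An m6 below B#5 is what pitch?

D##5

Six letter names down from B: D.
A minor sixth is 8 semitones; 8 semitones down from B#5 gives D##5.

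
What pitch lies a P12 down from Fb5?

Counting five letter names plus an octave down from F lands on B.
A perfect twelfth spans 19 semitones, so from Fb5 the target pitch is Bbb3.

Bbb3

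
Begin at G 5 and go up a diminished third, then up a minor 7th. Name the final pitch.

A double-flat 6

Up a diminished third from G5: Bbb5 (2 semitones up).
Bbb5 up a minor seventh → Abb6 (10 semitones).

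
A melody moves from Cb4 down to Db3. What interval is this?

Descending from Cb4 to Db3 is the same interval as ascending Db3 to Cb4.
D to C spans seven letter names (D-E-F-G-A-B-C) — that makes it a seventh of some quality.
At 10 semitones, Db3→Cb4 falls one short of a major seventh: minor.

minor seventh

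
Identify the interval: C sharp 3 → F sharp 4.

perfect 11th

C to F spans four letter names (C-D-E-F), plus an octave: an eleventh.
C#3 to F#4 is 17 semitones, matching the perfect eleventh exactly, so the quality is perfect.
(Equivalently, a compound perfect fourth: a perfect fourth plus an octave.)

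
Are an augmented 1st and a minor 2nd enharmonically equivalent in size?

Yes

Both span 1 semitone: an augmented unison and a minor second are the same chromatic distance.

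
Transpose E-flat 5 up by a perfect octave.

E-flat 6

For an octave the letter name doesn't change: still E, an octave up.
Moving 12 semitones up from Eb5 (the size of a perfect octave) reaches Eb6.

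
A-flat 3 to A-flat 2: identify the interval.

perfect octave

Descending from Ab3 to Ab2 is the same interval as ascending Ab2 to Ab3.
A to A is the same letter name, plus an octave — that makes it an octave of some quality.
The perfect octave spans 12 semitones, and Ab2 to Ab3 is exactly 12 semitones — so this is a perfect octave.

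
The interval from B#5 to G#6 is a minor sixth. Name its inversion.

major third

Inverted interval numbers add to nine, so a sixth pairs with a third (6 + 3 = 9).
And minor becomes major under inversion, so we get a major third.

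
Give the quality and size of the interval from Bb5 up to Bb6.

P8

B to B is the same letter name, plus an octave — that makes it an octave of some quality.
Bb5 to Bb6 is 12 semitones, matching the perfect octave exactly, so the quality is perfect.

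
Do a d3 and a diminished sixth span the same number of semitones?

No

A diminished third spans 2 semitones; a diminished sixth spans 7 semitones. They differ by 5.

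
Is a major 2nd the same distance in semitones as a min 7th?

No

2 semitones (major second) vs 10 semitones (minor seventh): not equal.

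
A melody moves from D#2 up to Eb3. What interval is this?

D to E spans two letter names (D-E), plus an octave, so the interval is some kind of ninth.
A major ninth would be 14 semitones; D#2 to Eb3 is 12, two semitones narrower, so the interval is diminished.

d9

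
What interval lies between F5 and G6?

major 9th

F to G spans two letter names (F-G), plus an octave, so the interval is some kind of ninth.
Counting semitones, F5→G6 is 14, which is the major ninth.
(Equivalently, a compound major second: a major second plus an octave.)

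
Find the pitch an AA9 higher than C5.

Counting two letter names plus an octave up from C lands on D.
A doubly augmented ninth spans 16 semitones, so from C5 the target pitch is D##6.

D##6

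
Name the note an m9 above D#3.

Counting two letter names plus an octave up from D lands on E.
A minor ninth spans 13 semitones, so from D#3 the target pitch is E4.

E4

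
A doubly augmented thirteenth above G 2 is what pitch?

Counting six letter names plus an octave up from G lands on E.
A doubly augmented thirteenth spans 23 semitones, so from G2 the target pitch is E##4.

E double-sharp 4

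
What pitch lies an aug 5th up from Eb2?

Five letter names up from E: B.
Moving 8 semitones up from Eb2 (the size of an augmented fifth) reaches B2.

B2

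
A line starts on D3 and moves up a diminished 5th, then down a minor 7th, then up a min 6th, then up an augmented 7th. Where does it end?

F#4

D3 up a diminished fifth → Ab3 (6 semitones).
A minor seventh down from Ab3 is Bb2.
Bb2 up a minor sixth → Gb3 (8 semitones).
Gb3 up an augmented seventh → F#4 (12 semitones).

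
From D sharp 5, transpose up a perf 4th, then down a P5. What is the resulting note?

A perfect fourth up from D#5 is G#5.
A perfect fifth down from G#5 is C#5.

C sharp 5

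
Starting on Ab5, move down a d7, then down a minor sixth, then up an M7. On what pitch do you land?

C##5

A diminished seventh down from Ab5 is B4.
A minor sixth down from B4 is D#4.
A major seventh up from D#4 is C##5.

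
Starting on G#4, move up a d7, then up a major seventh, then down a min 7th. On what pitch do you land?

F#5

Up a diminished seventh from G#4: F5 (9 semitones up).
Up a major seventh from F5: E6 (11 semitones up).
Down a minor seventh from E6: F#5 (10 semitones down).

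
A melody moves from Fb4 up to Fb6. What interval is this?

F to F is the same letter name, plus 2 octaves: a fifteenth.
The perfect fifteenth spans 24 semitones, and Fb4 to Fb6 is exactly 24 semitones — so this is a perfect fifteenth.
(Equivalently, a compound perfect octave: a perfect octave plus an octave.)

perfect fifteenth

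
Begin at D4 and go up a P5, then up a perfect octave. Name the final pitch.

Up a perfect fifth from D4: A4 (7 semitones up).
A4 up a perfect octave → A5 (12 semitones).

A5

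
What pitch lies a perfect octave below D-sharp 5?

For an octave the letter name doesn't change: still D, an octave down.
A perfect octave is 12 semitones; 12 semitones down from D#5 gives D#4.

D-sharp 4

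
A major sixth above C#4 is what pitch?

Six letter names up from C: A.
A major sixth is 9 semitones; 9 semitones up from C#4 gives A#4.

A#4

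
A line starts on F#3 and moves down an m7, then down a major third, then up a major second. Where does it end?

Down a minor seventh from F#3: G#2 (10 semitones down).
A major third down from G#2 is E2.
Up a major second from E2: F#2 (2 semitones up).

F#2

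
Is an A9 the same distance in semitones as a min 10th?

Yes

An augmented ninth = 15 semitones = a minor tenth; enharmonically equal.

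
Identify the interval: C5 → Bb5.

minor 7th

C to B spans seven letter names (C-D-E-F-G-A-B): a seventh.
At 10 semitones, C5→Bb5 falls one short of a major seventh: minor.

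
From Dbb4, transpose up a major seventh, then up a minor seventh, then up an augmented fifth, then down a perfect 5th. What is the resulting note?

Up a major seventh from Dbb4: Cb5 (11 semitones up).
Cb5 up a minor seventh → Bbb5 (10 semitones).
An augmented fifth up from Bbb5 is F6.
F6 down a perfect fifth → Bb5 (7 semitones).

Bb5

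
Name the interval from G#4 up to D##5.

augmented fifth

G to D spans five letter names (G-A-B-C-D): a fifth.
G#4 to D##5 spans 8 semitones — one semitone wider than the perfect fifth (7) — giving an augmented fifth.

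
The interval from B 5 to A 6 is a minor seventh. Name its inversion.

Interval numbers invert to sum to nine: 7 + 2 = 9, so a seventh inverts to a second.
Quality inverts too: minor becomes major. That makes the inversion a major second.

M2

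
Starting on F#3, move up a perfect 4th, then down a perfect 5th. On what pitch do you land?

E3

F#3 up a perfect fourth → B3 (5 semitones).
Down a perfect fifth from B3: E3 (7 semitones down).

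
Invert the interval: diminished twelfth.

First reduce the compound diminished twelfth to its simple form, a diminished fifth.
The rule of nine gives the new number: 9 − 5 = 4, so a fifth becomes a fourth.
The quality also flips — diminished becomes augmented — giving an augmented fourth.

A4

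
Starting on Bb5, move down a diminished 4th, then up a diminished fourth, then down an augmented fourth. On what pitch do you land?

Fb5

A diminished fourth down from Bb5 is F#5.
F#5 up a diminished fourth → Bb5 (4 semitones).
Bb5 down an augmented fourth → Fb5 (6 semitones).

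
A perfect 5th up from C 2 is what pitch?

G 2

The fifth takes the letter from C up to G.
A perfect fifth is 7 semitones; 7 semitones up from C2 gives G2.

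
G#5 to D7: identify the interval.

G to D spans five letter names (G-A-B-C-D), plus an octave — that makes it a twelfth of some quality.
A perfect twelfth would be 19 semitones; G#5 to D7 is 18, one semitone narrower, so the interval is diminished.
(Equivalently, a compound diminished fifth: a diminished fifth plus an octave.)

d12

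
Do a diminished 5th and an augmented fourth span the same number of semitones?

Yes

Both span 6 semitones: a diminished fifth and an augmented fourth are the same chromatic distance.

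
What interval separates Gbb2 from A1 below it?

Descending from Gbb2 to A1 is the same interval as ascending A1 to Gbb2.
A to G spans seven letter names (A-B-C-D-E-F-G): a seventh.
The major seventh is 11 semitones; here we have 8, three semitones narrower: doubly diminished.

dd7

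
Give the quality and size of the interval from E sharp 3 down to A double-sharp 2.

d5

Descending from E#3 to A##2 is the same interval as ascending A##2 to E#3.
A to E spans five letter names (A-B-C-D-E) — that makes it a fifth of some quality.
A perfect fifth would be 7 semitones; A##2 to E#3 is 6, one semitone narrower, so the interval is diminished.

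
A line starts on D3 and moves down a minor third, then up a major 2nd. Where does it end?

D3 down a minor third → B2 (3 semitones).
A major second up from B2 is C#3.

C#3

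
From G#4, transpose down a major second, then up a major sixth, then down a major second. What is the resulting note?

C#5

Down a major second from G#4: F#4 (2 semitones down).
F#4 up a major sixth → D#5 (9 semitones).
Down a major second from D#5: C#5 (2 semitones down).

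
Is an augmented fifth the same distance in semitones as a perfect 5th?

No

8 semitones (augmented fifth) vs 7 semitones (perfect fifth): not equal.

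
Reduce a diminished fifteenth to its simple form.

diminished 8th

Subtracting seven from the interval number removes an octave: 15 − 7 = 8.
That makes a diminished fifteenth a compound diminished octave — an octave plus a diminished octave.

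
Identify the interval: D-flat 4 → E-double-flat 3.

major seventh

Descending from Db4 to Ebb3 is the same interval as ascending Ebb3 to Db4.
E to D spans seven letter names (E-F-G-A-B-C-D) — that makes it a seventh of some quality.
Ebb3 to Db4 is 11 semitones, matching the major seventh exactly, so the quality is major.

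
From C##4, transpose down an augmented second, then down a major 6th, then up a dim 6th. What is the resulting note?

Bbb3

C##4 down an augmented second → B3 (3 semitones).
A major sixth down from B3 is D3.
D3 up a diminished sixth → Bbb3 (7 semitones).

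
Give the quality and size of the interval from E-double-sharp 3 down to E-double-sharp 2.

Descending from E##3 to E##2 is the same interval as ascending E##2 to E##3.
E to E is the same letter name, plus an octave — that makes it an octave of some quality.
Counting semitones, E##2→E##3 is 12, which is the perfect octave.

perfect octave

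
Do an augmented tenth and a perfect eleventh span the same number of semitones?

An augmented tenth spans 17 semitones, and a perfect eleventh also spans 17 semitones — they're enharmonic.

Yes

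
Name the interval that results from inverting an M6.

minor third

The rule of nine gives the new number: 9 − 6 = 3, so a sixth becomes a third.
And major becomes minor under inversion, so we get a minor third.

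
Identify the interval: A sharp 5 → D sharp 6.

A to D spans four letter names (A-B-C-D): a fourth.
The perfect fourth spans 5 semitones, and A#5 to D#6 is exactly 5 semitones — so this is a perfect fourth.

P4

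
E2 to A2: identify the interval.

P4

E to A spans four letter names (E-F-G-A): a fourth.
The perfect fourth spans 5 semitones, and E2 to A2 is exactly 5 semitones — so this is a perfect fourth.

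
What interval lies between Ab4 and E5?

augmented 5th

A to E spans five letter names (A-B-C-D-E): a fifth.
The perfect fifth is 7 semitones; here we have 8, one semitone wider: augmented.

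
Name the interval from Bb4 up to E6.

augmented eleventh

B to E spans four letter names (B-C-D-E), plus an octave — that makes it an eleventh of some quality.
The perfect eleventh is 17 semitones; here we have 18, one semitone wider: augmented.
(Equivalently, a compound augmented fourth: an augmented fourth plus an octave.)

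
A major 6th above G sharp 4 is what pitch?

E sharp 5

The sixth takes the letter from G up to E.
A major sixth is 9 semitones; 9 semitones up from G#4 gives E#5.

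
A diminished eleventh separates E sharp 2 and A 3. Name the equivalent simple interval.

Each octave removed subtracts seven from the number: 11 − 7 = 4.
That makes a diminished eleventh a compound diminished fourth — an octave plus a diminished fourth.

diminished fourth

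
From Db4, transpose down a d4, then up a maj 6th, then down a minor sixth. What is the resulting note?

Down a diminished fourth from Db4: A3 (4 semitones down).
A major sixth up from A3 is F#4.
F#4 down a minor sixth → A#3 (8 semitones).

A#3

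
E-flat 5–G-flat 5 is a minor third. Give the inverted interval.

major sixth

Interval numbers invert to sum to nine: 3 + 6 = 9, so a third inverts to a sixth.
Quality inverts too: minor becomes major. That makes the inversion a major sixth.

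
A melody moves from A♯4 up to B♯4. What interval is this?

M2

A to B spans two letter names (A-B): a second.
A#4 to B#4 is 2 semitones, matching the major second exactly, so the quality is major.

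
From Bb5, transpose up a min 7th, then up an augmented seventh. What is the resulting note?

A minor seventh up from Bb5 is Ab6.
Ab6 up an augmented seventh → G#7 (12 semitones).

G#7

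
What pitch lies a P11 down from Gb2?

The eleventh's letter: G down four letter names plus an octave → D.
A perfect eleventh spans 17 semitones, so from Gb2 the target pitch is Db1.

Db1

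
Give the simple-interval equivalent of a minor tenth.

Subtracting seven from the interval number removes an octave: 10 − 7 = 3.
That makes a minor tenth a compound minor third — an octave plus a minor third.

minor 3rd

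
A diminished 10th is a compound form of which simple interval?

diminished 3rd

Each octave removed subtracts seven from the number: 10 − 7 = 3.
That makes a diminished tenth a compound diminished third — an octave plus a diminished third.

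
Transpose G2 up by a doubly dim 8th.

Gbb3

An octave keeps the letter name G, an octave up from G.
A doubly diminished octave is 10 semitones; 10 semitones up from G2 gives Gbb3.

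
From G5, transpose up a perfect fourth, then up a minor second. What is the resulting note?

Db6

G5 up a perfect fourth → C6 (5 semitones).
C6 up a minor second → Db6 (1 semitone).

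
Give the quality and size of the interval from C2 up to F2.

C to F spans four letter names (C-D-E-F): a fourth.
The perfect fourth spans 5 semitones, and C2 to F2 is exactly 5 semitones — so this is a perfect fourth.

P4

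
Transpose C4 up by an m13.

The thirteenth's letter: C up six letter names plus an octave → A.
A minor thirteenth spans 20 semitones, so from C4 the target pitch is Ab5.

Ab5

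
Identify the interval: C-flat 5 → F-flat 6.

P11

C to F spans four letter names (C-D-E-F), plus an octave — that makes it an eleventh of some quality.
The perfect eleventh spans 17 semitones, and Cb5 to Fb6 is exactly 17 semitones — so this is a perfect eleventh.
(Equivalently, a compound perfect fourth: a perfect fourth plus an octave.)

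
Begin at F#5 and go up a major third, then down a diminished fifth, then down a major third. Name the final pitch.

A major third up from F#5 is A#5.
A#5 down a diminished fifth → D##5 (6 semitones).
Down a major third from D##5: B#4 (4 semitones down).

B#4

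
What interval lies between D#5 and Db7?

doubly diminished fifteenth

D to D is the same letter name, plus 2 octaves, so the interval is some kind of fifteenth.
The perfect fifteenth is 24 semitones; here we have 22, two semitones narrower: doubly diminished.
(Equivalently, a compound doubly diminished octave: a doubly diminished octave plus an octave.)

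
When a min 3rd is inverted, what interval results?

Inverted interval numbers add to nine, so a third pairs with a sixth (3 + 6 = 9).
And minor becomes major under inversion, so we get a major sixth.

major sixth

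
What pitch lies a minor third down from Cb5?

The third takes the letter from C down to A.
Moving 3 semitones down from Cb5 (the size of a minor third) reaches Ab4.

Ab4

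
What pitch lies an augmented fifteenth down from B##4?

For a fifteenth the letter name doesn't change: still B, two octaves down.
Moving 25 semitones down from B##4 (the size of an augmented fifteenth) reaches B#2.

B#2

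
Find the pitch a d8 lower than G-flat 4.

G 3

The letter stays G (same as the start), shifted an octave down.
A diminished octave is 11 semitones; 11 semitones down from Gb4 gives G3.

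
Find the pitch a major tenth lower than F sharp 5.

Three letters down from F (plus an octave) reaches D.
A major tenth spans 16 semitones, so from F#5 the target pitch is D4.

D 4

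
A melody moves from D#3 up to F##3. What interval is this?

major third

D to F spans three letter names (D-E-F): a third.
Counting semitones, D#3→F##3 is 4, which is the major third.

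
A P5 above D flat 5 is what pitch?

The fifth takes the letter from D up to A.
A perfect fifth is 7 semitones; 7 semitones up from Db5 gives Ab5.

A flat 5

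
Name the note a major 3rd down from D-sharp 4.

Three letter names down from D: B.
Moving 4 semitones down from D#4 (the size of a major third) reaches B3.

B 3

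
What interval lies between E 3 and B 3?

E to B spans five letter names (E-F-G-A-B) — that makes it a fifth of some quality.
Counting semitones, E3→B3 is 7, which is the perfect fifth.

perfect fifth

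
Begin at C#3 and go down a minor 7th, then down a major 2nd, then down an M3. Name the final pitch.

A1

Down a minor seventh from C#3: D#2 (10 semitones down).
A major second down from D#2 is C#2.
Down a major third from C#2: A1 (4 semitones down).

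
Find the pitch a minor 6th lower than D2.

F#1

The sixth takes the letter from D down to F.
A minor sixth spans 8 semitones, so from D2 the target pitch is F#1.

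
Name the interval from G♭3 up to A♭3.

G to A spans two letter names (G-A): a second.
Counting semitones, Gb3→Ab3 is 2, which is the major second.

major second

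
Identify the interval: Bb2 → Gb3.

B to G spans six letter names (B-C-D-E-F-G) — that makes it a sixth of some quality.
A major sixth would be 9 semitones, but Bb2 to Gb3 is 8 — one semitone narrower, making it a minor sixth.

m6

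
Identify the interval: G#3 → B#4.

M10

G to B spans three letter names (G-A-B), plus an octave — that makes it a tenth of some quality.
Counting semitones, G#3→B#4 is 16, which is the major tenth.
(Equivalently, a compound major third: a major third plus an octave.)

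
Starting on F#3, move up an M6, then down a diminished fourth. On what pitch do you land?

A##3

F#3 up a major sixth → D#4 (9 semitones).
D#4 down a diminished fourth → A##3 (4 semitones).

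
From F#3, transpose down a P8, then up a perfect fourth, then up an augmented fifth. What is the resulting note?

F##3

Down a perfect octave from F#3: F#2 (12 semitones down).
Up a perfect fourth from F#2: B2 (5 semitones up).
An augmented fifth up from B2 is F##3.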